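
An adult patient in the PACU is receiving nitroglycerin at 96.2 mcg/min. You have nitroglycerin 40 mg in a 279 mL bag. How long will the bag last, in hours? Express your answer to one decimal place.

96.2 mcg/min × 60 min/hr = 5772 mcg/hr
Concentration = 40 mg ÷ 279 mL = 0.1433692 mg/mL = 143.3692 mcg/mL
Rate = 5772 mcg/hr ÷ 143.3692 mcg/mL = 40.2597 mL/hr
Duration = 279 mL ÷ 40.2597 mL/hr = 6.930007 hr

6.9 hours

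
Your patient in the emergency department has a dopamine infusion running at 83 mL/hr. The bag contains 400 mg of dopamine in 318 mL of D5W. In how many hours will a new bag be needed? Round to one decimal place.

3.8 hours

Duration = 318 mL ÷ 83 mL/hr = 3.831325 hr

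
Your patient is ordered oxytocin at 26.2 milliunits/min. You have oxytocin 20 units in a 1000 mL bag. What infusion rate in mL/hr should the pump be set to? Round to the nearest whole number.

79 mL/hr

26.2 milliunits/min × 60 min/hr = 1572 milliunits/hr
Concentration = 20 units ÷ 1000 mL = 0.02 units/mL = 20 milliunits/mL
Rate = 1572 milliunits/hr ÷ 20 milliunits/mL = 78.6 mL/hr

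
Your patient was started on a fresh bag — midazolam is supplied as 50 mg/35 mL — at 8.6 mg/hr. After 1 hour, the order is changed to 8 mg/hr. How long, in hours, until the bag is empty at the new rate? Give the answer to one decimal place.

Initial rate:
Concentration = 50 mg ÷ 35 mL = 1.428571 mg/mL
Rate = 8.6 mg/hr ÷ 1.428571 mg/mL = 6.02 mL/hr
Volume infused so far = 6.02 mL/hr × 1 hr = 6.02 mL
Volume remaining = 35 − 6.02 = 28.98 mL
New rate:
Rate = 8 mg/hr ÷ 1.428571 mg/mL = 5.6 mL/hr
Time remaining = 28.98 mL ÷ 5.6 mL/hr = 5.175 hr

5.2 hours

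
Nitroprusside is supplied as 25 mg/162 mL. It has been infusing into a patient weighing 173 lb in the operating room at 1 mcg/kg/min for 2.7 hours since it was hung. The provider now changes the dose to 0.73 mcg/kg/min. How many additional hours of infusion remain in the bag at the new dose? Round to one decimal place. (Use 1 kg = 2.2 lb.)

3.6 hours

Initial rate:
Weight = 173 lb ÷ 2.2 lb/kg = 78.63636 kg
Dose = 1 mcg/kg/min × 78.63636 kg = 78.63636 mcg/min
78.63636 mcg/min × 60 min/hr = 4718.182 mcg/hr
Concentration = 25 mg ÷ 162 mL = 0.154321 mg/mL = 154.321 mcg/mL
Rate = 4718.182 mcg/hr ÷ 154.321 mcg/mL = 30.57382 mL/hr
Volume infused so far = 30.57382 mL/hr × 2.7 hr = 82.54931 mL
Volume remaining = 162 − 82.54931 = 79.45069 mL
New rate:
Dose = 0.73 mcg/kg/min × 78.63636 kg = 57.40455 mcg/min
57.40455 mcg/min × 60 min/hr = 3444.273 mcg/hr
Rate = 3444.273 mcg/hr ÷ 154.321 mcg/mL = 22.31889 mL/hr
Time remaining = 79.45069 mL ÷ 22.31889 mL/hr = 3.559796 hr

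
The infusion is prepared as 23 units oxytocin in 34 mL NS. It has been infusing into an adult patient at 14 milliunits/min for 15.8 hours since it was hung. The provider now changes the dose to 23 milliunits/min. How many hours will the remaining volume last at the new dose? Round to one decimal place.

Initial rate:
14 milliunits/min × 60 min/hr = 840 milliunits/hr
Concentration = 23 units ÷ 34 mL = 0.6764706 units/mL = 676.4706 milliunits/mL
Rate = 840 milliunits/hr ÷ 676.4706 milliunits/mL = 1.241739 mL/hr
Volume infused so far = 1.241739 mL/hr × 15.8 hr = 19.61948 mL
Volume remaining = 34 − 19.61948 = 14.38052 mL
New rate:
23 milliunits/min × 60 min/hr = 1380 milliunits/hr
Rate = 1380 milliunits/hr ÷ 676.4706 milliunits/mL = 2.04 mL/hr
Time remaining = 14.38052 mL ÷ 2.04 mL/hr = 7.049275 hr

7.0 hours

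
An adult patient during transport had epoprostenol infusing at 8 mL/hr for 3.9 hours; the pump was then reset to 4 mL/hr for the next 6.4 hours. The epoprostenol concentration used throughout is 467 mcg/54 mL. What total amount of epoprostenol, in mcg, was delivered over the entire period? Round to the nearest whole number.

491 mcg

Concentration = 467 mcg ÷ 54 mL = 8.648148 mcg/mL
Stage 1: 8 mL/hr × 3.9 hr = 31.2 mL → 31.2 mL × 8.648148 mcg/mL = 269.8222 mcg
Stage 2: 4 mL/hr × 6.4 hr = 25.6 mL → 25.6 mL × 8.648148 mcg/mL = 221.3926 mcg
Total = 269.8222 + 221.3926 = 491.2148 mcg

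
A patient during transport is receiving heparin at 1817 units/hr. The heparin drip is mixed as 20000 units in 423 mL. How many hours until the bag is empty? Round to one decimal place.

Concentration = 20000 units ÷ 423 mL = 47.28132 units/mL
Rate = 1817 units/hr ÷ 47.28132 units/mL = 38.42955 mL/hr
Duration = 423 mL ÷ 38.42955 mL/hr = 11.00715 hr

11.0 hours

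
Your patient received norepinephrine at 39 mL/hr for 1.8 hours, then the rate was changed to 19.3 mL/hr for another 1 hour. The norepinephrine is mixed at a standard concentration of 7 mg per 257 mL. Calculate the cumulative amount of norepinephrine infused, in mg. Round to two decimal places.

Concentration = 7 mg ÷ 257 mL = 0.02723735 mg/mL
Stage 1: 39 mL/hr × 1.8 hr = 70.2 mL → 70.2 mL × 0.02723735 mg/mL = 1.912062 mg
Stage 2: 19.3 mL/hr × 1 hr = 19.3 mL → 19.3 mL × 0.02723735 mg/mL = 0.5256809 mg
Total = 1.912062 + 0.5256809 = 2.437743 mg

2.44 mg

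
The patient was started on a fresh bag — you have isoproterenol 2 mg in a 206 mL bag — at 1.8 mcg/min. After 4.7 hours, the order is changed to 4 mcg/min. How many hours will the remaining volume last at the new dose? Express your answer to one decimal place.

6.2 hours

Initial rate:
1.8 mcg/min × 60 min/hr = 108 mcg/hr
Concentration = 2 mg ÷ 206 mL = 0.009708738 mg/mL = 9.708738 mcg/mL
Rate = 108 mcg/hr ÷ 9.708738 mcg/mL = 11.124 mL/hr
Volume infused so far = 11.124 mL/hr × 4.7 hr = 52.2828 mL
Volume remaining = 206 − 52.2828 = 153.7172 mL
New rate:
4 mcg/min × 60 min/hr = 240 mcg/hr
Rate = 240 mcg/hr ÷ 9.708738 mcg/mL = 24.72 mL/hr
Time remaining = 153.7172 mL ÷ 24.72 mL/hr = 6.218333 hr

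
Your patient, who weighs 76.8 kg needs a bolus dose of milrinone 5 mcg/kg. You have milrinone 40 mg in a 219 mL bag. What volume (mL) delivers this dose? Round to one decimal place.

2.1 mL

Dose = 5 mcg/kg × 76.8 kg = 384 mcg
Concentration = 40 mg ÷ 219 mL = 0.1826484 mg/mL = 182.6484 mcg/mL
Volume = 384 mcg ÷ 182.6484 mcg/mL = 2.1024 mL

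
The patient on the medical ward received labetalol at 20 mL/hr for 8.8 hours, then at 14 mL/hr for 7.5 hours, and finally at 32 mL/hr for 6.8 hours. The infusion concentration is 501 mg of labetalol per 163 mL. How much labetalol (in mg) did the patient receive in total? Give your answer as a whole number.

Concentration = 501 mg ÷ 163 mL = 3.07362 mg/mL
Stage 1: 20 mL/hr × 8.8 hr = 176 mL → 176 mL × 3.07362 mg/mL = 540.9571 mg
Stage 2: 14 mL/hr × 7.5 hr = 105 mL → 105 mL × 3.07362 mg/mL = 322.7301 mg
Stage 3: 32 mL/hr × 6.8 hr = 217.6 mL → 217.6 mL × 3.07362 mg/mL = 668.8196 mg
Total = 540.9571 + 322.7301 + 668.8196 = 1532.507 mg

1533 mg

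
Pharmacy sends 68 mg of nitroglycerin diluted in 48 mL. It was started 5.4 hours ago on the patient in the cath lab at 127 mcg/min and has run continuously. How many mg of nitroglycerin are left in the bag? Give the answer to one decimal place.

127 mcg/min × 60 min/hr = 7620 mcg/hr
Concentration = 68 mg ÷ 48 mL = 1.416667 mg/mL = 1416.667 mcg/mL
Rate = 7620 mcg/hr ÷ 1416.667 mcg/mL = 5.378824 mL/hr
Volume infused = 5.378824 mL/hr × 5.4 hr = 29.04565 mL
Volume remaining = 48 − 29.04565 = 18.95435 mL
Drug remaining = 18.95435 mL × 1416.667 mcg/mL = 26852 mcg = 26.852 mg

26.9 mg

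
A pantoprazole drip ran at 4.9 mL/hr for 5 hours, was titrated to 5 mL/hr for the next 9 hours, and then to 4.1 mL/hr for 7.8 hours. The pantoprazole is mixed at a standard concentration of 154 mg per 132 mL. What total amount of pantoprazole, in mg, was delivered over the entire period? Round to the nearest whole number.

118 mg

Concentration = 154 mg ÷ 132 mL = 1.166667 mg/mL
Stage 1: 4.9 mL/hr × 5 hr = 24.5 mL → 24.5 mL × 1.166667 mg/mL = 28.58333 mg
Stage 2: 5 mL/hr × 9 hr = 45 mL → 45 mL × 1.166667 mg/mL = 52.5 mg
Stage 3: 4.1 mL/hr × 7.8 hr = 31.98 mL → 31.98 mL × 1.166667 mg/mL = 37.31 mg
Total = 28.58333 + 52.5 + 37.31 = 118.3933 mg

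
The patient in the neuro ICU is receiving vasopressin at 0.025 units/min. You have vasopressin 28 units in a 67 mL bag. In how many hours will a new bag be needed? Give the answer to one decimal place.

18.7 hours

0.025 units/min × 60 min/hr = 1.5 units/hr
Concentration = 28 units ÷ 67 mL = 0.4179104 units/mL
Rate = 1.5 units/hr ÷ 0.4179104 units/mL = 3.589286 mL/hr
Duration = 67 mL ÷ 3.589286 mL/hr = 18.66667 hr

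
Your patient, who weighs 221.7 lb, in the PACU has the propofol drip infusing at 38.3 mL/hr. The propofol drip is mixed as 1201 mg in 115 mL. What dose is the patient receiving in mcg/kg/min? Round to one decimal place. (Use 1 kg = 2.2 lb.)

Weight = 221.7 lb ÷ 2.2 lb/kg = 100.7727 kg
Concentration = 1201 mg ÷ 115 mL = 10.44348 mg/mL = 10443.48 mcg/mL
Drug rate = 38.3 mL/hr × 10443.48 mcg/mL = 399985.2 mcg/hr
399985.2 mcg/hr ÷ 60 min/hr = 6666.42 mcg/min
6666.42 mcg/min ÷ 100.7727 kg = 66.15302 mcg/kg/min

66.2 mcg/kg/min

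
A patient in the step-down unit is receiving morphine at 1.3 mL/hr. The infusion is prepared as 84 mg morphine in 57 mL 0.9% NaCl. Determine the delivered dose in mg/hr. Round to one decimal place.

Concentration = 84 mg ÷ 57 mL = 1.473684 mg/mL
Drug rate = 1.3 mL/hr × 1.473684 mg/mL = 1.915789 mg/hr

1.9 mg/hr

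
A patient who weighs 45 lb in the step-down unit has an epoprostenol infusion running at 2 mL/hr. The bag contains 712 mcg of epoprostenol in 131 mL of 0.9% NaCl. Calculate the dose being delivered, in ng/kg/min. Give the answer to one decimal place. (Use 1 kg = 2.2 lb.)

Weight = 45 lb ÷ 2.2 lb/kg = 20.45455 kg
Concentration = 712 mcg ÷ 131 mL = 5.435115 mcg/mL = 5435.115 ng/mL
Drug rate = 2 mL/hr × 5435.115 ng/mL = 10870.23 ng/hr
10870.23 ng/hr ÷ 60 min/hr = 181.1705 ng/min
181.1705 ng/min ÷ 20.45455 kg = 8.857224 ng/kg/min

8.9 ng/kg/min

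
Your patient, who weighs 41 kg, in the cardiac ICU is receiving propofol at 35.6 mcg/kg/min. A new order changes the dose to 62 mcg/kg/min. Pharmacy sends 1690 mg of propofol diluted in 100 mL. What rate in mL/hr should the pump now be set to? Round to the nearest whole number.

Dose = 62 mcg/kg/min × 41 kg = 2542 mcg/min
2542 mcg/min × 60 min/hr = 152520 mcg/hr
Concentration = 1690 mg ÷ 100 mL = 16.9 mg/mL = 16900 mcg/mL
Rate = 152520 mcg/hr ÷ 16900 mcg/mL = 9.024852 mL/hr

9 mL/hr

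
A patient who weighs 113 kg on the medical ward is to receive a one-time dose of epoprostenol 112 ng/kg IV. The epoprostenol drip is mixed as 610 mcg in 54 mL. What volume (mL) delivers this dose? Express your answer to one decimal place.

Dose = 112 ng/kg × 113 kg = 12656 ng
Concentration = 610 mcg ÷ 54 mL = 11.2963 mcg/mL = 11296.3 ng/mL
Volume = 12656 ng ÷ 11296.3 ng/mL = 1.120367 mL

1.1 mL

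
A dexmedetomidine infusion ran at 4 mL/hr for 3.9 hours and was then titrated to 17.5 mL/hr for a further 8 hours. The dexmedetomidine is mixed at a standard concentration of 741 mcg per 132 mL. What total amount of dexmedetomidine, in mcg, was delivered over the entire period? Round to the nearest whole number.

Concentration = 741 mcg ÷ 132 mL = 5.613636 mcg/mL
Stage 1: 4 mL/hr × 3.9 hr = 15.6 mL → 15.6 mL × 5.613636 mcg/mL = 87.57273 mcg
Stage 2: 17.5 mL/hr × 8 hr = 140 mL → 140 mL × 5.613636 mcg/mL = 785.9091 mcg
Total = 87.57273 + 785.9091 = 873.4818 mcg

873 mcg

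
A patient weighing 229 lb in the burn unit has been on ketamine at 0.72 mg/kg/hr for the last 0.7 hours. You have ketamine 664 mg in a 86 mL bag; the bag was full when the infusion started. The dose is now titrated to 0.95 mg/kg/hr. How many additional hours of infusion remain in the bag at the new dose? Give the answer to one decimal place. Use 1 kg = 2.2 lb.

6.2 hours

Initial rate:
Weight = 229 lb ÷ 2.2 lb/kg = 104.0909 kg
Dose = 0.72 mg/kg/hr × 104.0909 kg = 74.94545 mg/hr
Concentration = 664 mg ÷ 86 mL = 7.72093 mg/mL
Rate = 74.94545 mg/hr ÷ 7.72093 mg/mL = 9.706791 mL/hr
Volume infused so far = 9.706791 mL/hr × 0.7 hr = 6.794754 mL
Volume remaining = 86 − 6.794754 = 79.20525 mL
New rate:
Dose = 0.95 mg/kg/hr × 104.0909 kg = 98.88636 mg/hr
Rate = 98.88636 mg/hr ÷ 7.72093 mg/mL = 12.80757 mL/hr
Time remaining = 79.20525 mL ÷ 12.80757 mL/hr = 6.184252 hr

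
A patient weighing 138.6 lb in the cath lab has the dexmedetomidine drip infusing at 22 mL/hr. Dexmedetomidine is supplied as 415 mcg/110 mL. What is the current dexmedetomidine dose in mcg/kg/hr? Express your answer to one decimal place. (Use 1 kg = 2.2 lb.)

1.3 mcg/kg/hr

Weight = 138.6 lb ÷ 2.2 lb/kg = 63 kg
Concentration = 415 mcg ÷ 110 mL = 3.772727 mcg/mL
Drug rate = 22 mL/hr × 3.772727 mcg/mL = 83 mcg/hr
83 mcg/hr ÷ 63 kg = 1.31746 mcg/kg/hr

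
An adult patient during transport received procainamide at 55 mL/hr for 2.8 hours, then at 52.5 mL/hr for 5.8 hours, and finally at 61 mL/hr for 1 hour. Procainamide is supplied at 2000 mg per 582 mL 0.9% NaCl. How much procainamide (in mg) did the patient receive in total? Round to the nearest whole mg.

1785 mg

Concentration = 2000 mg ÷ 582 mL = 3.436426 mg/mL
Stage 1: 55 mL/hr × 2.8 hr = 154 mL → 154 mL × 3.436426 mg/mL = 529.2096 mg
Stage 2: 52.5 mL/hr × 5.8 hr = 304.5 mL → 304.5 mL × 3.436426 mg/mL = 1046.392 mg
Stage 3: 61 mL/hr × 1 hr = 61 mL → 61 mL × 3.436426 mg/mL = 209.622 mg
Total = 529.2096 + 1046.392 + 209.622 = 1785.223 mg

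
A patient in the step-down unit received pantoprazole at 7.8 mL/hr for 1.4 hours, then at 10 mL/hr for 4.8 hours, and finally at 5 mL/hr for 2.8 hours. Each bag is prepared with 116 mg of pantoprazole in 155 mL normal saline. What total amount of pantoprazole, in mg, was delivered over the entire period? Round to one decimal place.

54.6 mg

Concentration = 116 mg ÷ 155 mL = 0.7483871 mg/mL
Stage 1: 7.8 mL/hr × 1.4 hr = 10.92 mL → 10.92 mL × 0.7483871 mg/mL = 8.172387 mg
Stage 2: 10 mL/hr × 4.8 hr = 48 mL → 48 mL × 0.7483871 mg/mL = 35.92258 mg
Stage 3: 5 mL/hr × 2.8 hr = 14 mL → 14 mL × 0.7483871 mg/mL = 10.47742 mg
Total = 8.172387 + 35.92258 + 10.47742 = 54.57239 mg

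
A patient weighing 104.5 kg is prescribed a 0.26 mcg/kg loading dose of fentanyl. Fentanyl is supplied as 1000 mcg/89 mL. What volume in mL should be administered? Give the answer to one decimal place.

Dose = 0.26 mcg/kg × 104.5 kg = 27.17 mcg
Concentration = 1000 mcg ÷ 89 mL = 11.23596 mcg/mL
Volume = 27.17 mcg ÷ 11.23596 mcg/mL = 2.41813 mL

2.4 mL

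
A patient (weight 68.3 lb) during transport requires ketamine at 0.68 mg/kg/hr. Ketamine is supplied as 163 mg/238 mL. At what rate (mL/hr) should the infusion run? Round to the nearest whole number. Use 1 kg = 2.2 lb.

Weight = 68.3 lb ÷ 2.2 lb/kg = 31.04545 kg
Dose = 0.68 mg/kg/hr × 31.04545 kg = 21.11091 mg/hr
Concentration = 163 mg ÷ 238 mL = 0.6848739 mg/mL
Rate = 21.11091 mg/hr ÷ 0.6848739 mg/mL = 30.82452 mL/hr

31 mL/hr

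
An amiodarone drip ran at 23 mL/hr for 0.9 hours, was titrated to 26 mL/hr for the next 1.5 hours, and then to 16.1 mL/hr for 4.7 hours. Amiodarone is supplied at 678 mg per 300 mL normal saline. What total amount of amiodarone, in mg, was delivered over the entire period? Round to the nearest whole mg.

306 mg

Concentration = 678 mg ÷ 300 mL = 2.26 mg/mL
Stage 1: 23 mL/hr × 0.9 hr = 20.7 mL → 20.7 mL × 2.26 mg/mL = 46.782 mg
Stage 2: 26 mL/hr × 1.5 hr = 39 mL → 39 mL × 2.26 mg/mL = 88.14 mg
Stage 3: 16.1 mL/hr × 4.7 hr = 75.67 mL → 75.67 mL × 2.26 mg/mL = 171.0142 mg
Total = 46.782 + 88.14 + 171.0142 = 305.9362 mg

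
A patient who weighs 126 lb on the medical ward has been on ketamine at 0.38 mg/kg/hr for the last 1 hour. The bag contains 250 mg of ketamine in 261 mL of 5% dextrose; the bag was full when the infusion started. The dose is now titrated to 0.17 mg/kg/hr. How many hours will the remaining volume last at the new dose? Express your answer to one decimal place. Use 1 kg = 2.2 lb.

Initial rate:
Weight = 126 lb ÷ 2.2 lb/kg = 57.27273 kg
Dose = 0.38 mg/kg/hr × 57.27273 kg = 21.76364 mg/hr
Concentration = 250 mg ÷ 261 mL = 0.9578544 mg/mL
Rate = 21.76364 mg/hr ÷ 0.9578544 mg/mL = 22.72124 mL/hr
Volume infused so far = 22.72124 mL/hr × 1 hr = 22.72124 mL
Volume remaining = 261 − 22.72124 = 238.2788 mL
New rate:
Dose = 0.17 mg/kg/hr × 57.27273 kg = 9.736364 mg/hr
Rate = 9.736364 mg/hr ÷ 0.9578544 mg/mL = 10.16476 mL/hr
Time remaining = 238.2788 mL ÷ 10.16476 mL/hr = 23.44164 hr

23.4 hours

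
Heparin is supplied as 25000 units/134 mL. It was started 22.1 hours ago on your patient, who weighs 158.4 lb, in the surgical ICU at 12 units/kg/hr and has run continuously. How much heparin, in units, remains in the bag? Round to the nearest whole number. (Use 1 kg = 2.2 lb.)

Weight = 158.4 lb ÷ 2.2 lb/kg = 72 kg
Dose = 12 units/kg/hr × 72 kg = 864 units/hr
Concentration = 25000 units ÷ 134 mL = 186.5672 units/mL
Rate = 864 units/hr ÷ 186.5672 units/mL = 4.63104 mL/hr
Volume infused = 4.63104 mL/hr × 22.1 hr = 102.346 mL
Volume remaining = 134 − 102.346 = 31.65402 mL
Drug remaining = 31.65402 mL × 186.5672 units/mL = 5905.6 units

5906 units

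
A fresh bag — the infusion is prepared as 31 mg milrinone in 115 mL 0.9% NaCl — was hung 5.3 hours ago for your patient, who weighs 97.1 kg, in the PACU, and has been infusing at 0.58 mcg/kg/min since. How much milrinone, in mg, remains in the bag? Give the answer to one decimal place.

13.1 mg

Dose = 0.58 mcg/kg/min × 97.1 kg = 56.318 mcg/min
56.318 mcg/min × 60 min/hr = 3379.08 mcg/hr
Concentration = 31 mg ÷ 115 mL = 0.2695652 mg/mL = 269.5652 mcg/mL
Rate = 3379.08 mcg/hr ÷ 269.5652 mcg/mL = 12.5353 mL/hr
Volume infused = 12.5353 mL/hr × 5.3 hr = 66.43707 mL
Volume remaining = 115 − 66.43707 = 48.56293 mL
Drug remaining = 48.56293 mL × 269.5652 mcg/mL = 13090.88 mcg = 13.09088 mg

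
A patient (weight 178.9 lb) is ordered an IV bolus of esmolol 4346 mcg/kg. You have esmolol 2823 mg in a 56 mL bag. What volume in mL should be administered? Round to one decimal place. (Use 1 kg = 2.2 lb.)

7.0 mL

Weight = 178.9 lb ÷ 2.2 lb/kg = 81.31818 kg
Dose = 4346 mcg/kg × 81.31818 kg = 353408.8 mcg
Concentration = 2823 mg ÷ 56 mL = 50.41071 mg/mL = 50410.71 mcg/mL
Volume = 353408.8 mcg ÷ 50410.71 mcg/mL = 7.010589 mL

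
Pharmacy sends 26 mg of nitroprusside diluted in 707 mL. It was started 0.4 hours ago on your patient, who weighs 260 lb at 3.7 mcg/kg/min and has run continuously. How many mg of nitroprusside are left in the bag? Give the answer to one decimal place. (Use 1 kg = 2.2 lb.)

Weight = 260 lb ÷ 2.2 lb/kg = 118.1818 kg
Dose = 3.7 mcg/kg/min × 118.1818 kg = 437.2727 mcg/min
437.2727 mcg/min × 60 min/hr = 26236.36 mcg/hr
Concentration = 26 mg ÷ 707 mL = 0.03677511 mg/mL = 36.77511 mcg/mL
Rate = 26236.36 mcg/hr ÷ 36.77511 mcg/mL = 713.4273 mL/hr
Volume infused = 713.4273 mL/hr × 0.4 hr = 285.3709 mL
Volume remaining = 707 − 285.3709 = 421.6291 mL
Drug remaining = 421.6291 mL × 36.77511 mcg/mL = 15505.45 mcg = 15.50545 mg

15.5 mg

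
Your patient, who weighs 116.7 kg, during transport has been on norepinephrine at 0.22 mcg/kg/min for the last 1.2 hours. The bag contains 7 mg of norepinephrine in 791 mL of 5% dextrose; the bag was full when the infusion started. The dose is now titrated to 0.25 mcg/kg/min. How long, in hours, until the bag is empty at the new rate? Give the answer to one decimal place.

2.9 hours

Initial rate:
Dose = 0.22 mcg/kg/min × 116.7 kg = 25.674 mcg/min
25.674 mcg/min × 60 min/hr = 1540.44 mcg/hr
Concentration = 7 mg ÷ 791 mL = 0.008849558 mg/mL = 8.849558 mcg/mL
Rate = 1540.44 mcg/hr ÷ 8.849558 mcg/mL = 174.0697 mL/hr
Volume infused so far = 174.0697 mL/hr × 1.2 hr = 208.8837 mL
Volume remaining = 791 − 208.8837 = 582.1163 mL
New rate:
Dose = 0.25 mcg/kg/min × 116.7 kg = 29.175 mcg/min
29.175 mcg/min × 60 min/hr = 1750.5 mcg/hr
Rate = 1750.5 mcg/hr ÷ 8.849558 mcg/mL = 197.8065 mL/hr
Time remaining = 582.1163 mL ÷ 197.8065 mL/hr = 2.942857 hr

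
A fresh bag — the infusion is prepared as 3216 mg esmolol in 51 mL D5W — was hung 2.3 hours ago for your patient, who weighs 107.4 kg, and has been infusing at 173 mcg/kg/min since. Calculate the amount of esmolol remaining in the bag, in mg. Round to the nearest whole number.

652 mg

Dose = 173 mcg/kg/min × 107.4 kg = 18580.2 mcg/min
18580.2 mcg/min × 60 min/hr = 1114812 mcg/hr
Concentration = 3216 mg ÷ 51 mL = 63.05882 mg/mL = 63058.82 mcg/mL
Rate = 1114812 mcg/hr ÷ 63058.82 mcg/mL = 17.67892 mL/hr
Volume infused = 17.67892 mL/hr × 2.3 hr = 40.66152 mL
Volume remaining = 51 − 40.66152 = 10.33848 mL
Drug remaining = 10.33848 mL × 63058.82 mcg/mL = 651932.4 mcg = 651.9324 mg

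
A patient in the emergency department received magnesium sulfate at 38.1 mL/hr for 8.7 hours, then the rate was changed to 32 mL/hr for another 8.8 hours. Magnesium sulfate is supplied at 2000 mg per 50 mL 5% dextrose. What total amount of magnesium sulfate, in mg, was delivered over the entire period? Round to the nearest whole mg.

Concentration = 2000 mg ÷ 50 mL = 40 mg/mL
Stage 1: 38.1 mL/hr × 8.7 hr = 331.47 mL → 331.47 mL × 40 mg/mL = 13258.8 mg
Stage 2: 32 mL/hr × 8.8 hr = 281.6 mL → 281.6 mL × 40 mg/mL = 11264 mg
Total = 13258.8 + 11264 = 24522.8 mg

24523 mg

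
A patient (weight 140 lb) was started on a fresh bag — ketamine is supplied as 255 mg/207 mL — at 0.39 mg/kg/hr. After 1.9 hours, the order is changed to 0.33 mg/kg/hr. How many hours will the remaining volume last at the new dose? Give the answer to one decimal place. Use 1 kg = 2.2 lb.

9.9 hours

Initial rate:
Weight = 140 lb ÷ 2.2 lb/kg = 63.63636 kg
Dose = 0.39 mg/kg/hr × 63.63636 kg = 24.81818 mg/hr
Concentration = 255 mg ÷ 207 mL = 1.231884 mg/mL
Rate = 24.81818 mg/hr ÷ 1.231884 mg/mL = 20.14652 mL/hr
Volume infused so far = 20.14652 mL/hr × 1.9 hr = 38.2784 mL
Volume remaining = 207 − 38.2784 = 168.7216 mL
New rate:
Dose = 0.33 mg/kg/hr × 63.63636 kg = 21 mg/hr
Rate = 21 mg/hr ÷ 1.231884 mg/mL = 17.04706 mL/hr
Time remaining = 168.7216 mL ÷ 17.04706 mL/hr = 9.897403 hr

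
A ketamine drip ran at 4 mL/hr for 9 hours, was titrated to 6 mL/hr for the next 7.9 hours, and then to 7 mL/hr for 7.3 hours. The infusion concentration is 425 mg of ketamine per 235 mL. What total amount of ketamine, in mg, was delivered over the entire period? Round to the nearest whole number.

243 mg

Concentration = 425 mg ÷ 235 mL = 1.808511 mg/mL
Stage 1: 4 mL/hr × 9 hr = 36 mL → 36 mL × 1.808511 mg/mL = 65.10638 mg
Stage 2: 6 mL/hr × 7.9 hr = 47.4 mL → 47.4 mL × 1.808511 mg/mL = 85.7234 mg
Stage 3: 7 mL/hr × 7.3 hr = 51.1 mL → 51.1 mL × 1.808511 mg/mL = 92.41489 mg
Total = 65.10638 + 85.7234 + 92.41489 = 243.2447 mg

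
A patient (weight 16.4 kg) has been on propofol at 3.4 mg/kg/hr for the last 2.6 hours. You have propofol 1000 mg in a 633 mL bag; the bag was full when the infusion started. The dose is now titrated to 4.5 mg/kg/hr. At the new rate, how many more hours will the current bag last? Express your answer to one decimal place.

11.6 hours

Initial rate:
Dose = 3.4 mg/kg/hr × 16.4 kg = 55.76 mg/hr
Concentration = 1000 mg ÷ 633 mL = 1.579779 mg/mL
Rate = 55.76 mg/hr ÷ 1.579779 mg/mL = 35.29608 mL/hr
Volume infused so far = 35.29608 mL/hr × 2.6 hr = 91.76981 mL
Volume remaining = 633 − 91.76981 = 541.2302 mL
New rate:
Dose = 4.5 mg/kg/hr × 16.4 kg = 73.8 mg/hr
Rate = 73.8 mg/hr ÷ 1.579779 mg/mL = 46.7154 mL/hr
Time remaining = 541.2302 mL ÷ 46.7154 mL/hr = 11.58569 hr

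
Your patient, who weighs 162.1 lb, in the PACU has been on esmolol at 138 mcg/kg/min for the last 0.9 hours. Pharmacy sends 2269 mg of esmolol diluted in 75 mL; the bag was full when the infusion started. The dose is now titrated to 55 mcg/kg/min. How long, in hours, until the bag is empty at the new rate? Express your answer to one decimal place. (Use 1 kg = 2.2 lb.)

Initial rate:
Weight = 162.1 lb ÷ 2.2 lb/kg = 73.68182 kg
Dose = 138 mcg/kg/min × 73.68182 kg = 10168.09 mcg/min
10168.09 mcg/min × 60 min/hr = 610085.5 mcg/hr
Concentration = 2269 mg ÷ 75 mL = 30.25333 mg/mL = 30253.33 mcg/mL
Rate = 610085.5 mcg/hr ÷ 30253.33 mcg/mL = 20.16589 mL/hr
Volume infused so far = 20.16589 mL/hr × 0.9 hr = 18.1493 mL
Volume remaining = 75 − 18.1493 = 56.8507 mL
New rate:
Dose = 55 mcg/kg/min × 73.68182 kg = 4052.5 mcg/min
4052.5 mcg/min × 60 min/hr = 243150 mcg/hr
Rate = 243150 mcg/hr ÷ 30253.33 mcg/mL = 8.037131 mL/hr
Time remaining = 56.8507 mL ÷ 8.037131 mL/hr = 7.073506 hr

7.1 hours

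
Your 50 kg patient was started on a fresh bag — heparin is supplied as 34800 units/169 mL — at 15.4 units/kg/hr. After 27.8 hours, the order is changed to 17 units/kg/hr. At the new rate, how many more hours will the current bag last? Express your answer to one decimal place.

15.8 hours

Initial rate:
Dose = 15.4 units/kg/hr × 50 kg = 770 units/hr
Concentration = 34800 units ÷ 169 mL = 205.9172 units/mL
Rate = 770 units/hr ÷ 205.9172 units/mL = 3.739368 mL/hr
Volume infused so far = 3.739368 mL/hr × 27.8 hr = 103.9544 mL
Volume remaining = 169 − 103.9544 = 65.04557 mL
New rate:
Dose = 17 units/kg/hr × 50 kg = 850 units/hr
Rate = 850 units/hr ÷ 205.9172 units/mL = 4.127874 mL/hr
Time remaining = 65.04557 mL ÷ 4.127874 mL/hr = 15.75765 hr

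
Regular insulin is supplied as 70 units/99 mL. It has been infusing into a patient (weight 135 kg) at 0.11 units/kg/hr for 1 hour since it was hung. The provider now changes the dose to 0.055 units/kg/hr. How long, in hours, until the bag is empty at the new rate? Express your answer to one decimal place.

7.4 hours

Initial rate:
Dose = 0.11 units/kg/hr × 135 kg = 14.85 units/hr
Concentration = 70 units ÷ 99 mL = 0.7070707 units/mL
Rate = 14.85 units/hr ÷ 0.7070707 units/mL = 21.00214 mL/hr
Volume infused so far = 21.00214 mL/hr × 1 hr = 21.00214 mL
Volume remaining = 99 − 21.00214 = 77.99786 mL
New rate:
Dose = 0.055 units/kg/hr × 135 kg = 7.425 units/hr
Rate = 7.425 units/hr ÷ 0.7070707 units/mL = 10.50107 mL/hr
Time remaining = 77.99786 mL ÷ 10.50107 mL/hr = 7.427609 hr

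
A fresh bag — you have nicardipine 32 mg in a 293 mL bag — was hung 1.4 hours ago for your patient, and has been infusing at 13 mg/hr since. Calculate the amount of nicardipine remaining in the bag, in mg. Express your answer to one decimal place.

Concentration = 32 mg ÷ 293 mL = 0.109215 mg/mL
Rate = 13 mg/hr ÷ 0.109215 mg/mL = 119.0312 mL/hr
Volume infused = 119.0312 mL/hr × 1.4 hr = 166.6437 mL
Volume remaining = 293 − 166.6437 = 126.3563 mL
Drug remaining = 126.3563 mL × 0.109215 mg/mL = 13.8 mg

13.8 mg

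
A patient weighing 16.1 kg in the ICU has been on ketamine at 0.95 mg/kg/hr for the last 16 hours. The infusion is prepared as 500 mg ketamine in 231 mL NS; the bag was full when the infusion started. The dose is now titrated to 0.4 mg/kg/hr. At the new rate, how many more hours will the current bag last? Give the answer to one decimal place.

Initial rate:
Dose = 0.95 mg/kg/hr × 16.1 kg = 15.295 mg/hr
Concentration = 500 mg ÷ 231 mL = 2.164502 mg/mL
Rate = 15.295 mg/hr ÷ 2.164502 mg/mL = 7.06629 mL/hr
Volume infused so far = 7.06629 mL/hr × 16 hr = 113.0606 mL
Volume remaining = 231 − 113.0606 = 117.9394 mL
New rate:
Dose = 0.4 mg/kg/hr × 16.1 kg = 6.44 mg/hr
Rate = 6.44 mg/hr ÷ 2.164502 mg/mL = 2.97528 mL/hr
Time remaining = 117.9394 mL ÷ 2.97528 mL/hr = 39.63975 hr

39.6 hours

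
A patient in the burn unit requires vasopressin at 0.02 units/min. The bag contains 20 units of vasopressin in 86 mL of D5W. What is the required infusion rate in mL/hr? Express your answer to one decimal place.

5.2 mL/hr

0.02 units/min × 60 min/hr = 1.2 units/hr
Concentration = 20 units ÷ 86 mL = 0.2325581 units/mL
Rate = 1.2 units/hr ÷ 0.2325581 units/mL = 5.16 mL/hr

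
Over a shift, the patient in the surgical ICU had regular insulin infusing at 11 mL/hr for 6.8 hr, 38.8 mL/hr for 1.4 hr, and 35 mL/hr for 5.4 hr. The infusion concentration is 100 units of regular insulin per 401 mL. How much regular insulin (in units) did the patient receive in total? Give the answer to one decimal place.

Concentration = 100 units ÷ 401 mL = 0.2493766 units/mL
Stage 1: 11 mL/hr × 6.8 hr = 74.8 mL → 74.8 mL × 0.2493766 units/mL = 18.65337 units
Stage 2: 38.8 mL/hr × 1.4 hr = 54.32 mL → 54.32 mL × 0.2493766 units/mL = 13.54613 units
Stage 3: 35 mL/hr × 5.4 hr = 189 mL → 189 mL × 0.2493766 units/mL = 47.13217 units
Total = 18.65337 + 13.54613 + 47.13217 = 79.33167 units

79.3 units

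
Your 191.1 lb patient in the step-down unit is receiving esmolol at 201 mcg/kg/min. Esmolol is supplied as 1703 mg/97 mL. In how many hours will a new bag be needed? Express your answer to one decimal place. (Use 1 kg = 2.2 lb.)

1.6 hours

Weight = 191.1 lb ÷ 2.2 lb/kg = 86.86364 kg
Dose = 201 mcg/kg/min × 86.86364 kg = 17459.59 mcg/min
17459.59 mcg/min × 60 min/hr = 1047575 mcg/hr
Concentration = 1703 mg ÷ 97 mL = 17.5567 mg/mL = 17556.7 mcg/mL
Rate = 1047575 mcg/hr ÷ 17556.7 mcg/mL = 59.66813 mL/hr
Duration = 97 mL ÷ 59.66813 mL/hr = 1.625659 hr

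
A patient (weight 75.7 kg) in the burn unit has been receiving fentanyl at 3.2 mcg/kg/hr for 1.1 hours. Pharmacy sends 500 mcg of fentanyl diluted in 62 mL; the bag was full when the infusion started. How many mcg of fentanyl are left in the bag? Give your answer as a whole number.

Dose = 3.2 mcg/kg/hr × 75.7 kg = 242.24 mcg/hr
Concentration = 500 mcg ÷ 62 mL = 8.064516 mcg/mL
Rate = 242.24 mcg/hr ÷ 8.064516 mcg/mL = 30.03776 mL/hr
Volume infused = 30.03776 mL/hr × 1.1 hr = 33.04154 mL
Volume remaining = 62 − 33.04154 = 28.95846 mL
Drug remaining = 28.95846 mL × 8.064516 mcg/mL = 233.536 mcg

234 mcg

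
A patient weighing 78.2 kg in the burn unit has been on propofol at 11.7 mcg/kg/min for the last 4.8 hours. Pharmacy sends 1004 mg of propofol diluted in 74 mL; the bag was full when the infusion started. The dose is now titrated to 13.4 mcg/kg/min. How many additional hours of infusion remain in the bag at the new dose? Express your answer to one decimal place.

Initial rate:
Dose = 11.7 mcg/kg/min × 78.2 kg = 914.94 mcg/min
914.94 mcg/min × 60 min/hr = 54896.4 mcg/hr
Concentration = 1004 mg ÷ 74 mL = 13.56757 mg/mL = 13567.57 mcg/mL
Rate = 54896.4 mcg/hr ÷ 13567.57 mcg/mL = 4.046149 mL/hr
Volume infused so far = 4.046149 mL/hr × 4.8 hr = 19.42152 mL
Volume remaining = 74 − 19.42152 = 54.57848 mL
New rate:
Dose = 13.4 mcg/kg/min × 78.2 kg = 1047.88 mcg/min
1047.88 mcg/min × 60 min/hr = 62872.8 mcg/hr
Rate = 62872.8 mcg/hr ÷ 13567.57 mcg/mL = 4.634051 mL/hr
Time remaining = 54.57848 mL ÷ 4.634051 mL/hr = 11.7777 hr

11.8 hours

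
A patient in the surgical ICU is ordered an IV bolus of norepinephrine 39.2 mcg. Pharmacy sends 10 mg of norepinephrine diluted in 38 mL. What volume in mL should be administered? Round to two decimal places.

0.15 mL

Concentration = 10 mg ÷ 38 mL = 0.2631579 mg/mL = 263.1579 mcg/mL
Volume = 39.2 mcg ÷ 263.1579 mcg/mL = 0.14896 mL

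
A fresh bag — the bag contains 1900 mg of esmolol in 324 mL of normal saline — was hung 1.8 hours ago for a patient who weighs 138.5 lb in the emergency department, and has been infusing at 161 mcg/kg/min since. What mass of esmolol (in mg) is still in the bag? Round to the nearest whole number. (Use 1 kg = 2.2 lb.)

805 mg

Weight = 138.5 lb ÷ 2.2 lb/kg = 62.95455 kg
Dose = 161 mcg/kg/min × 62.95455 kg = 10135.68 mcg/min
10135.68 mcg/min × 60 min/hr = 608140.9 mcg/hr
Concentration = 1900 mg ÷ 324 mL = 5.864198 mg/mL = 5864.198 mcg/mL
Rate = 608140.9 mcg/hr ÷ 5864.198 mcg/mL = 103.704 mL/hr
Volume infused = 103.704 mL/hr × 1.8 hr = 186.6673 mL
Volume remaining = 324 − 186.6673 = 137.3327 mL
Drug remaining = 137.3327 mL × 5864.198 mcg/mL = 805346.4 mcg = 805.3464 mg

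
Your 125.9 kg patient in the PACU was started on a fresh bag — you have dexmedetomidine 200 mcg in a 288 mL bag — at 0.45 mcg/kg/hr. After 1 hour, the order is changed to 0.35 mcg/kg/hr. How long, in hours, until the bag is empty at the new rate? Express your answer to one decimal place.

Initial rate:
Dose = 0.45 mcg/kg/hr × 125.9 kg = 56.655 mcg/hr
Concentration = 200 mcg ÷ 288 mL = 0.6944444 mcg/mL
Rate = 56.655 mcg/hr ÷ 0.6944444 mcg/mL = 81.5832 mL/hr
Volume infused so far = 81.5832 mL/hr × 1 hr = 81.5832 mL
Volume remaining = 288 − 81.5832 = 206.4168 mL
New rate:
Dose = 0.35 mcg/kg/hr × 125.9 kg = 44.065 mcg/hr
Rate = 44.065 mcg/hr ÷ 0.6944444 mcg/mL = 63.4536 mL/hr
Time remaining = 206.4168 mL ÷ 63.4536 mL/hr = 3.253035 hr

3.3 hours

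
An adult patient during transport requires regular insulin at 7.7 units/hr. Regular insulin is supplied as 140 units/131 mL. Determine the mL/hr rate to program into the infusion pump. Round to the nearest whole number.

7 mL/hr

Concentration = 140 units ÷ 131 mL = 1.068702 units/mL
Rate = 7.7 units/hr ÷ 1.068702 units/mL = 7.205 mL/hr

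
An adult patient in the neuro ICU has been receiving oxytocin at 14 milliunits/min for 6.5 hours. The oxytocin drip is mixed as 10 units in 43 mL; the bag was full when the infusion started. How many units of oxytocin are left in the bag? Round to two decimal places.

4.54 units

14 milliunits/min × 60 min/hr = 840 milliunits/hr
Concentration = 10 units ÷ 43 mL = 0.2325581 units/mL = 232.5581 milliunits/mL
Rate = 840 milliunits/hr ÷ 232.5581 milliunits/mL = 3.612 mL/hr
Volume infused = 3.612 mL/hr × 6.5 hr = 23.478 mL
Volume remaining = 43 − 23.478 = 19.522 mL
Drug remaining = 19.522 mL × 232.5581 milliunits/mL = 4540 milliunits = 4.54 units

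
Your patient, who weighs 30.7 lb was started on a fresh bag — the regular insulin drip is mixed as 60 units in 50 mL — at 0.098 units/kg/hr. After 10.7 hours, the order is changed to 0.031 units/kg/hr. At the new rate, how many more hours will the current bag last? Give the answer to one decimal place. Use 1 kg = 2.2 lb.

104.9 hours

Initial rate:
Weight = 30.7 lb ÷ 2.2 lb/kg = 13.95455 kg
Dose = 0.098 units/kg/hr × 13.95455 kg = 1.367545 units/hr
Concentration = 60 units ÷ 50 mL = 1.2 units/mL
Rate = 1.367545 units/hr ÷ 1.2 units/mL = 1.139621 mL/hr
Volume infused so far = 1.139621 mL/hr × 10.7 hr = 12.19395 mL
Volume remaining = 50 − 12.19395 = 37.80605 mL
New rate:
Dose = 0.031 units/kg/hr × 13.95455 kg = 0.4325909 units/hr
Rate = 0.4325909 units/hr ÷ 1.2 units/mL = 0.3604924 mL/hr
Time remaining = 37.80605 mL ÷ 0.3604924 mL/hr = 104.8734 hr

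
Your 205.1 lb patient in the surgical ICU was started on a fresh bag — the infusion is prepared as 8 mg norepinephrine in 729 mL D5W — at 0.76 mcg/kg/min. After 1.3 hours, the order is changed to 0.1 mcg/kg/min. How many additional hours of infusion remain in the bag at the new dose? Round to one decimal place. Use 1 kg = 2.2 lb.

Initial rate:
Weight = 205.1 lb ÷ 2.2 lb/kg = 93.22727 kg
Dose = 0.76 mcg/kg/min × 93.22727 kg = 70.85273 mcg/min
70.85273 mcg/min × 60 min/hr = 4251.164 mcg/hr
Concentration = 8 mg ÷ 729 mL = 0.01097394 mg/mL = 10.97394 mcg/mL
Rate = 4251.164 mcg/hr ÷ 10.97394 mcg/mL = 387.3873 mL/hr
Volume infused so far = 387.3873 mL/hr × 1.3 hr = 503.6035 mL
Volume remaining = 729 − 503.6035 = 225.3965 mL
New rate:
Dose = 0.1 mcg/kg/min × 93.22727 kg = 9.322727 mcg/min
9.322727 mcg/min × 60 min/hr = 559.3636 mcg/hr
Rate = 559.3636 mcg/hr ÷ 10.97394 mcg/mL = 50.97201 mL/hr
Time remaining = 225.3965 mL ÷ 50.97201 mL/hr = 4.421967 hr

4.4 hours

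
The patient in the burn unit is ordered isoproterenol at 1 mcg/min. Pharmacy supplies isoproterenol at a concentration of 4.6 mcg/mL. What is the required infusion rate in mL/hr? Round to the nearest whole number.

1 mcg/min × 60 min/hr = 60 mcg/hr
Rate = 60 mcg/hr ÷ 4.6 mcg/mL = 13.04348 mL/hr

13 mL/hr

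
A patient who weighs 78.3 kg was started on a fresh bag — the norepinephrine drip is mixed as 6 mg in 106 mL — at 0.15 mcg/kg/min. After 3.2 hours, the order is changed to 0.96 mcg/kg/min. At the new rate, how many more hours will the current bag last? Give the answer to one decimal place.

Initial rate:
Dose = 0.15 mcg/kg/min × 78.3 kg = 11.745 mcg/min
11.745 mcg/min × 60 min/hr = 704.7 mcg/hr
Concentration = 6 mg ÷ 106 mL = 0.05660377 mg/mL = 56.60377 mcg/mL
Rate = 704.7 mcg/hr ÷ 56.60377 mcg/mL = 12.4497 mL/hr
Volume infused so far = 12.4497 mL/hr × 3.2 hr = 39.83904 mL
Volume remaining = 106 − 39.83904 = 66.16096 mL
New rate:
Dose = 0.96 mcg/kg/min × 78.3 kg = 75.168 mcg/min
75.168 mcg/min × 60 min/hr = 4510.08 mcg/hr
Rate = 4510.08 mcg/hr ÷ 56.60377 mcg/mL = 79.67808 mL/hr
Time remaining = 66.16096 mL ÷ 79.67808 mL/hr = 0.8303533 hr

0.8 hours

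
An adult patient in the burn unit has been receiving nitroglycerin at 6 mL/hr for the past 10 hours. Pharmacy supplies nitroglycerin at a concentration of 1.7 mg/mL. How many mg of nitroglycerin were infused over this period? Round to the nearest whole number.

Concentration = 1.7 mg/mL = 1700 mcg/mL
Drug rate = 6 mL/hr × 1700 mcg/mL = 10200 mcg/hr
Total = 10200 mcg/hr × 10 hr = 102000 mcg = 102 mg

102 mg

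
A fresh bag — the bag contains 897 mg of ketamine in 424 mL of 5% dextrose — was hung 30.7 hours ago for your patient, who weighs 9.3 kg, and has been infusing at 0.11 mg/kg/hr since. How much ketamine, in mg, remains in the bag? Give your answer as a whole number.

Dose = 0.11 mg/kg/hr × 9.3 kg = 1.023 mg/hr
Concentration = 897 mg ÷ 424 mL = 2.115566 mg/mL
Rate = 1.023 mg/hr ÷ 2.115566 mg/mL = 0.4835585 mL/hr
Volume infused = 0.4835585 mL/hr × 30.7 hr = 14.84525 mL
Volume remaining = 424 − 14.84525 = 409.1548 mL
Drug remaining = 409.1548 mL × 2.115566 mg/mL = 865.5939 mg

866 mg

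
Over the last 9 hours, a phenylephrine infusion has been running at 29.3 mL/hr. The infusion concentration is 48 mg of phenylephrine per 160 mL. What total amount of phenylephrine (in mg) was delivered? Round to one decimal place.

Concentration = 48 mg ÷ 160 mL = 0.3 mg/mL = 300 mcg/mL
Drug rate = 29.3 mL/hr × 300 mcg/mL = 8790 mcg/hr
Total = 8790 mcg/hr × 9 hr = 79110 mcg = 79.11 mg

79.1 mg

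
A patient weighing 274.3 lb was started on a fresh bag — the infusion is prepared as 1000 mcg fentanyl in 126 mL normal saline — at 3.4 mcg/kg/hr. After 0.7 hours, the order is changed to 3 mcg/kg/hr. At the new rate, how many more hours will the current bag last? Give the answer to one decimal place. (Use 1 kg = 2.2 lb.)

Initial rate:
Weight = 274.3 lb ÷ 2.2 lb/kg = 124.6818 kg
Dose = 3.4 mcg/kg/hr × 124.6818 kg = 423.9182 mcg/hr
Concentration = 1000 mcg ÷ 126 mL = 7.936508 mcg/mL
Rate = 423.9182 mcg/hr ÷ 7.936508 mcg/mL = 53.41369 mL/hr
Volume infused so far = 53.41369 mL/hr × 0.7 hr = 37.38958 mL
Volume remaining = 126 − 37.38958 = 88.61042 mL
New rate:
Dose = 3 mcg/kg/hr × 124.6818 kg = 374.0455 mcg/hr
Rate = 374.0455 mcg/hr ÷ 7.936508 mcg/mL = 47.12973 mL/hr
Time remaining = 88.61042 mL ÷ 47.12973 mL/hr = 1.880139 hr

1.9 hours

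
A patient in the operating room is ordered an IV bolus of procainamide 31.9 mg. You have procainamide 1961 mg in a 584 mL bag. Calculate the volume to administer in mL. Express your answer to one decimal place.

Concentration = 1961 mg ÷ 584 mL = 3.357877 mg/mL
Volume = 31.9 mg ÷ 3.357877 mg/mL = 9.500051 mL

9.5 mL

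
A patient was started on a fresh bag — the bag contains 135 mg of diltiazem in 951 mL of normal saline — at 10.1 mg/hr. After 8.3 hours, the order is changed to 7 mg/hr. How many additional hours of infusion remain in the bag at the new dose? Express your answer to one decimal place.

7.3 hours

Initial rate:
Concentration = 135 mg ÷ 951 mL = 0.1419558 mg/mL
Rate = 10.1 mg/hr ÷ 0.1419558 mg/mL = 71.14889 mL/hr
Volume infused so far = 71.14889 mL/hr × 8.3 hr = 590.5358 mL
Volume remaining = 951 − 590.5358 = 360.4642 mL
New rate:
Rate = 7 mg/hr ÷ 0.1419558 mg/mL = 49.31111 mL/hr
Time remaining = 360.4642 mL ÷ 49.31111 mL/hr = 7.31 hr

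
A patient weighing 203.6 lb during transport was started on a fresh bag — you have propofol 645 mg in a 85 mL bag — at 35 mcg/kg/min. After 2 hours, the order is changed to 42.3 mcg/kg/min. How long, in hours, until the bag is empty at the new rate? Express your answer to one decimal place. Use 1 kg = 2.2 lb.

Initial rate:
Weight = 203.6 lb ÷ 2.2 lb/kg = 92.54545 kg
Dose = 35 mcg/kg/min × 92.54545 kg = 3239.091 mcg/min
3239.091 mcg/min × 60 min/hr = 194345.5 mcg/hr
Concentration = 645 mg ÷ 85 mL = 7.588235 mg/mL = 7588.235 mcg/mL
Rate = 194345.5 mcg/hr ÷ 7588.235 mcg/mL = 25.61142 mL/hr
Volume infused so far = 25.61142 mL/hr × 2 hr = 51.22283 mL
Volume remaining = 85 − 51.22283 = 33.77717 mL
New rate:
Dose = 42.3 mcg/kg/min × 92.54545 kg = 3914.673 mcg/min
3914.673 mcg/min × 60 min/hr = 234880.4 mcg/hr
Rate = 234880.4 mcg/hr ÷ 7588.235 mcg/mL = 30.95323 mL/hr
Time remaining = 33.77717 mL ÷ 30.95323 mL/hr = 1.091233 hr

1.1 hours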